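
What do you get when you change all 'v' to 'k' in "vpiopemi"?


Input string: 'vpiopemi'
Operation: replace 'v' with 'k'
Positions of 'v': 0
After replacement: kpiopemi


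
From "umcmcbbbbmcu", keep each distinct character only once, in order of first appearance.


Input: 'umcmcbbbbmcu'
Operation: keep first occurrence of each character
Scan: s[0]='u' new -> keep; s[1]='m' new -> keep; s[2]='c' new -> keep; s[3]='m' seen -> skip; s[4]='c' seen -> skip; s[5]='b' new -> keep; s[6]='b' seen -> skip; s[7]='b' seen -> skip; s[8]='b' seen -> skip; s[9]='m' seen -> skip; s[10]='c' seen -> skip; s[11]='u' seen -> skip
Result: umcb


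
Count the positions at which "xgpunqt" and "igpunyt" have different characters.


String 1: 'xgpunqt'
String 2: 'igpunyt'
Compare each position: pos 0: 'x'!='i', pos 1: 'g'=='g', pos 2: 'p'=='p', pos 3: 'u'=='u', pos 4: 'n'=='n', pos 5: 'q'!='y', pos 6: 't'=='t'
Differing positions: 2
Hamming distance: 2


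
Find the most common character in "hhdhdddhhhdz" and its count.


Input: 'hhdhdddhhhdz'
Operation: tally each character
Counts: 'd':5, 'h':6, 'z':1
Maximum: 'h' appears 6 times


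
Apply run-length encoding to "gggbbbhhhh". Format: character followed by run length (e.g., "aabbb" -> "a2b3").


Input: 'gggbbbhhhh'
Operation: identify consecutive runs
Runs: 'ggg' -> g3, 'bbb' -> b3, 'hhhh' -> h4
Encoded: g3b3h4


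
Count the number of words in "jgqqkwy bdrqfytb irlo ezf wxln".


Input string: 'jgqqkwy bdrqfytb irlo ezf wxln'
Operation: split by spaces
Words found: 'jgqqkwy', 'bdrqfytb', 'irlo', 'ezf', 'wxln'
Word count: 5


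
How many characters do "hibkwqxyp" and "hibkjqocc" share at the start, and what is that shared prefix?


String 1: 'hibkwqxyp'
String 2: 'hibkjqocc'
Compare position by position:
pos 0: 'h' vs 'h' match
pos 1: 'i' vs 'i' match
pos 2: 'b' vs 'b' match
pos 3: 'k' vs 'k' match
pos 4: 'w' vs 'j' differ -> stop
Longest common prefix: "hibk" (length 4)


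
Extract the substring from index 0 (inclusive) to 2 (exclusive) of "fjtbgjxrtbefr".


Input string: 'fjtbgjxrtbefr'
Operation: slice [0:2]
Extract characters: s[0]='f', s[1]='j'
Result: fj


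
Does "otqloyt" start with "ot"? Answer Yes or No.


Input string: 'otqloyt'
Prefix to check: 'ot'
First 2 characters of input: 'ot'
Match: True
Result: Yes


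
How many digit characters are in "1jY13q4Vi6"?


Input string: '1jY13q4Vi6'
Operation: count digit characters (0-9)
Scan: '1'(digit), 'j', 'Y', '1'(digit), '3'(digit), 'q', '4'(digit), 'V', 'i', '6'(digit)
Digits found: 5
Result: 5


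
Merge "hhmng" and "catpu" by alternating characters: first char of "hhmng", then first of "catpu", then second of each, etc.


String 1: 'hhmng'
String 2: 'catpu'
Operation: alternate characters
Pairs: 'h'+'c', 'h'+'a', 'm'+'t', 'n'+'p', 'g'+'u'
Result: hchamtnpgu


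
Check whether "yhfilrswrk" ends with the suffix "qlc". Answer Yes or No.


Input string: 'yhfilrswrk'
Suffix to check: 'qlc'
Last 3 characters of input: 'wrk'
Match: False
Result: No


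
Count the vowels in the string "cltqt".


Input string: 'cltqt'
Operation: count vowels (a, e, i, o, u)
Scan: s[0]='c', s[1]='l', s[2]='t', s[3]='q', s[4]='t'
Vowels found: 0
Result: 0


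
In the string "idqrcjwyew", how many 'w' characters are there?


Input string: 'idqrcjwyew'
Target character: 'w'
Scan each position: s[6]='w', s[9]='w'
Matches found at indices: 6, 9
Total: 2


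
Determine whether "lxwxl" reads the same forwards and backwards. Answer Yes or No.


Input string: 'lxwxl'
Reversed: 'lxwxl'
Compare pairs: s[0]='l' vs s[4]='l' (match), s[1]='x' vs s[3]='x' (match)
Palindrome: Yes


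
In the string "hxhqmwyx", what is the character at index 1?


Input string: 'hxhqmwyx'
Operation: get character at index 1
Index mapping: s[0]='h', s[1]='x'
Result: 'x'


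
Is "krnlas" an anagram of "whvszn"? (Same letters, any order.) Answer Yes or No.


String 1: 'whvszn' -> sorted: 'hnsvwz'
String 2: 'krnlas' -> sorted: 'aklnrs'
Compare sorted forms: 'hnsvwz' != 'aklnrs'
Anagram: No


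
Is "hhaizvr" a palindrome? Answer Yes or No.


Input string: 'hhaizvr'
Reversed: 'rvziahh'
Compare pairs: s[0]='h' vs s[6]='r' (mismatch), s[1]='h' vs s[5]='v' (mismatch), s[2]='a' vs s[4]='z' (mismatch)
Palindrome: No


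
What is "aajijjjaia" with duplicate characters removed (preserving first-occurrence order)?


Input: 'aajijjjaia'
Operation: keep first occurrence of each character
Scan: s[0]='a' new -> keep; s[1]='a' seen -> skip; s[2]='j' new -> keep; s[3]='i' new -> keep; s[4]='j' seen -> skip; s[5]='j' seen -> skip; s[6]='j' seen -> skip; s[7]='a' seen -> skip; s[8]='i' seen -> skip; s[9]='a' seen -> skip
Result: aji


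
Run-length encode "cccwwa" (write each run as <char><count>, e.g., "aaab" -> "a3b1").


Input: 'cccwwa'
Operation: identify consecutive runs
Runs: 'ccc' -> c3, 'ww' -> w2, 'a' -> a1
Encoded: c3w2a1


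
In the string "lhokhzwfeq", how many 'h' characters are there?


Input string: 'lhokhzwfeq'
Target character: 'h'
Scan each position: s[1]='h', s[4]='h'
Matches found at indices: 1, 4
Total: 2


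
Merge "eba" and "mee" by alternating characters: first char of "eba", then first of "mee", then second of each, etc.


String 1: 'eba'
String 2: 'mee'
Operation: alternate characters
Pairs: 'e'+'m', 'b'+'e', 'a'+'e'
Result: embeae


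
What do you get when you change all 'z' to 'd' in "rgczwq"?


Input string: 'rgczwq'
Operation: replace 'z' with 'd'
Positions of 'z': 3
After replacement: rgcdwq


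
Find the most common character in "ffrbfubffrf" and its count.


Input: 'ffrbfubffrf'
Operation: tally each character
Counts: 'b':2, 'f':6, 'r':2, 'u':1
Maximum: 'f' appears 6 times


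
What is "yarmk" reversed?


Input string: 'yarmk'
Operation: reverse character order
Original order: 'y' -> 'a' -> 'r' -> 'm' -> 'k'
Reversed order: 'k' -> 'm' -> 'r' -> 'a' -> 'y'
Result: kmray


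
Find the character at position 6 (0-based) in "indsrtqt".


Input string: 'indsrtqt'
Operation: get character at index 6
Index mapping: s[0]='i', s[1]='n', s[2]='d', s[3]='s', s[4]='r', s[5]='t', s[6]='q'
Result: 'q'


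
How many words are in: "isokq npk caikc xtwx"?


Input string: 'isokq npk caikc xtwx'
Operation: split by spaces
Words found: 'isokq', 'npk', 'caikc', 'xtwx'
Word count: 4


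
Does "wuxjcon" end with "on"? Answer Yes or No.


Input string: 'wuxjcon'
Suffix to check: 'on'
Last 2 characters of input: 'on'
Match: True
Result: Yes


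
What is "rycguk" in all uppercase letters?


Input string: 'rycguk'
Operation: convert each letter to uppercase
Mapping: 'r'->'R', 'y'->'Y', 'c'->'C', 'g'->'G', 'u'->'U', 'k'->'K'
Result: RYCGUK


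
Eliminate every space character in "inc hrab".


Input string: 'inc hrab'
Operation: remove all spaces
Words: 'inc', 'hrab'
Join without spaces: inchrab


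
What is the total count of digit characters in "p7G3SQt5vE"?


Input string: 'p7G3SQt5vE'
Operation: count digit characters (0-9)
Scan: 'p', '7'(digit), 'G', '3'(digit), 'S', 'Q', 't', '5'(digit), 'v', 'E'
Digits found: 3
Result: 3


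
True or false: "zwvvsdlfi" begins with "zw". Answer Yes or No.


Input string: 'zwvvsdlfi'
Prefix to check: 'zw'
First 2 characters of input: 'zw'
Match: True
Result: Yes


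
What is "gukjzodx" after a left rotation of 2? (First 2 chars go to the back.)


Input: 'gukjzodx', shift = 2
Operation: split at index 2 and swap parts
Front part s[0:2] = 'gu'
Back part s[2:] = 'kjzodx'
Rotated = back + front = 'kjzodx' + 'gu'
Result: kjzodxgu


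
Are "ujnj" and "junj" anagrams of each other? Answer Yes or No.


String 1: 'ujnj' -> sorted: 'jjnu'
String 2: 'junj' -> sorted: 'jjnu'
Compare sorted forms: 'jjnu' == 'jjnu'
Anagram: Yes


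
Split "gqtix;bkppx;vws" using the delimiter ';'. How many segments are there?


Input string: 'gqtix;bkppx;vws'
Delimiter: ';'
Split result: 'gqtix', 'bkppx', 'vws'
Number of parts: 3


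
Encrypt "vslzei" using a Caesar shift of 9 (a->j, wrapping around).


Input: 'vslzei', shift = 9
Operation: for each letter, (position + 9) mod 26
Mapping: 'v'(21+9=30, 30 mod 26=4)->'e', 's'(18+9=27, 27 mod 26=1)->'b', 'l'(11+9=20)->'u', 'z'(25+9=34, 34 mod 26=8)->'i', 'e'(4+9=13)->'n', 'i'(8+9=17)->'r'
Result: ebuinr


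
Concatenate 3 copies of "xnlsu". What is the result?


Input string: 'xnlsu'
Operation: repeat 3 times
Concatenation: 'xnlsu' + 'xnlsu' + 'xnlsu'
Result: xnlsuxnlsuxnlsu


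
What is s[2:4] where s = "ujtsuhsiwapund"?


Input string: 'ujtsuhsiwapund'
Operation: slice [2:4]
Extract characters: s[2]='t', s[3]='s'
Result: ts


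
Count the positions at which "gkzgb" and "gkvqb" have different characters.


String 1: 'gkzgb'
String 2: 'gkvqb'
Compare each position: pos 0: 'g'=='g', pos 1: 'k'=='k', pos 2: 'z'!='v', pos 3: 'g'!='q', pos 4: 'b'=='b'
Differing positions: 2
Hamming distance: 2


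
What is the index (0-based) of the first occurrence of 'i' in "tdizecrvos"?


Input string: 'tdizecrvos'
Target: 'i'
Scanning left to right: s[0]='t', s[1]='d', s[2]='i'
First match at index: 2


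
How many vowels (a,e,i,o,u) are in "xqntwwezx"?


Input string: 'xqntwwezx'
Operation: count vowels (a, e, i, o, u)
Scan: s[0]='x', s[1]='q', s[2]='n', s[3]='t', s[4]='w', s[5]='w', s[6]='e' (vowel), s[7]='z', s[8]='x'
Vowels found: 1
Result: 1


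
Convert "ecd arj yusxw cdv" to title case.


Input string: 'ecd arj yusxw cdv'
Operation: capitalize first letter of each word
Word transformations: 'ecd'->'Ecd', 'arj'->'Arj', 'yusxw'->'Yusxw', 'cdv'->'Cdv'
Result: Ecd Arj Yusxw Cdv


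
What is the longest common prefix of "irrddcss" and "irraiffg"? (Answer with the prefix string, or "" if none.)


String 1: 'irrddcss'
String 2: 'irraiffg'
Compare position by position:
pos 0: 'i' vs 'i' match
pos 1: 'r' vs 'r' match
pos 2: 'r' vs 'r' match
pos 3: 'd' vs 'a' differ -> stop
Longest common prefix: "irr" (length 3)


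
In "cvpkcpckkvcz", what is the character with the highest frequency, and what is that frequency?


Input: 'cvpkcpckkvcz'
Operation: tally each character
Counts: 'c':4, 'k':3, 'p':2, 'v':2, 'z':1
Maximum: 'c' appears 4 times


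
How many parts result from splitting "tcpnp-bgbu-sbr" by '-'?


Input string: 'tcpnp-bgbu-sbr'
Delimiter: '-'
Split result: 'tcpnp', 'bgbu', 'sbr'
Number of parts: 3


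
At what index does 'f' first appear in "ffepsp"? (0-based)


Input string: 'ffepsp'
Target: 'f'
Scanning left to right: s[0]='f'
First match at index: 0


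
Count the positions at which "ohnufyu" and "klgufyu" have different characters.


String 1: 'ohnufyu'
String 2: 'klgufyu'
Compare each position: pos 0: 'o'!='k', pos 1: 'h'!='l', pos 2: 'n'!='g', pos 3: 'u'=='u', pos 4: 'f'=='f', pos 5: 'y'=='y', pos 6: 'u'=='u'
Differing positions: 3
Hamming distance: 3


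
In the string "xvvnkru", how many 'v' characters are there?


Input string: 'xvvnkru'
Target character: 'v'
Scan each position: s[1]='v', s[2]='v'
Matches found at indices: 1, 2
Total: 2


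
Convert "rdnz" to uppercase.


Input string: 'rdnz'
Operation: convert each letter to uppercase
Mapping: 'r'->'R', 'd'->'D', 'n'->'N', 'z'->'Z'
Result: RDNZ


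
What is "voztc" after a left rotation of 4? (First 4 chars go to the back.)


Input: 'voztc', shift = 4
Operation: split at index 4 and swap parts
Front part s[0:4] = 'vozt'
Back part s[4:] = 'c'
Rotated = back + front = 'c' + 'vozt'
Result: cvozt


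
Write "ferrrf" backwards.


Input string: 'ferrrf'
Operation: reverse character order
Original order: 'f' -> 'e' -> 'r' -> 'r' -> 'r' -> 'f'
Reversed order: 'f' -> 'r' -> 'r' -> 'r' -> 'e' -> 'f'
Result: frrref


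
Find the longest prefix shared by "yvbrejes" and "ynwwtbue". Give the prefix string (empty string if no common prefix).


String 1: 'yvbrejes'
String 2: 'ynwwtbue'
Compare position by position:
pos 0: 'y' vs 'y' match
pos 1: 'v' vs 'n' differ -> stop
Longest common prefix: "y" (length 1)


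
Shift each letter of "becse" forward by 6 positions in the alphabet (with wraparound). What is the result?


Input: 'becse', shift = 6
Operation: for each letter, (position + 6) mod 26
Mapping: 'b'(1+6=7)->'h', 'e'(4+6=10)->'k', 'c'(2+6=8)->'i', 's'(18+6=24)->'y', 'e'(4+6=10)->'k'
Result: hkiyk


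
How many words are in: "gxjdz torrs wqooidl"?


Input string: 'gxjdz torrs wqooidl'
Operation: split by spaces
Words found: 'gxjdz', 'torrs', 'wqooidl'
Word count: 3


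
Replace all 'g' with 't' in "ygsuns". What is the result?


Input string: 'ygsuns'
Operation: replace 'g' with 't'
Positions of 'g': 1
After replacement: ytsuns


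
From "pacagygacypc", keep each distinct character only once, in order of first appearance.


Input: 'pacagygacypc'
Operation: keep first occurrence of each character
Scan: s[0]='p' new -> keep; s[1]='a' new -> keep; s[2]='c' new -> keep; s[3]='a' seen -> skip; s[4]='g' new -> keep; s[5]='y' new -> keep; s[6]='g' seen -> skip; s[7]='a' seen -> skip; s[8]='c' seen -> skip; s[9]='y' seen -> skip; s[10]='p' seen -> skip; s[11]='c' seen -> skip
Result: pacgy


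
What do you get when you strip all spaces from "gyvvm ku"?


Input string: 'gyvvm ku'
Operation: remove all spaces
Words: 'gyvvm', 'ku'
Join without spaces: gyvvmku


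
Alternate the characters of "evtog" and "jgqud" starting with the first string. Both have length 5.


String 1: 'evtog'
String 2: 'jgqud'
Operation: alternate characters
Pairs: 'e'+'j', 'v'+'g', 't'+'q', 'o'+'u', 'g'+'d'
Result: ejvgtqougd


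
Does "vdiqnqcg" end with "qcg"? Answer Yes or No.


Input string: 'vdiqnqcg'
Suffix to check: 'qcg'
Last 3 characters of input: 'qcg'
Match: True
Result: Yes


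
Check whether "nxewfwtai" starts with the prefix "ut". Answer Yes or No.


Input string: 'nxewfwtai'
Prefix to check: 'ut'
First 2 characters of input: 'nx'
Match: False
Result: No


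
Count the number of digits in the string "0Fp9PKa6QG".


Input string: '0Fp9PKa6QG'
Operation: count digit characters (0-9)
Scan: '0'(digit), 'F', 'p', '9'(digit), 'P', 'K', 'a', '6'(digit), 'Q', 'G'
Digits found: 3
Result: 3


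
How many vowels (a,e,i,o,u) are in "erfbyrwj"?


Input string: 'erfbyrwj'
Operation: count vowels (a, e, i, o, u)
Scan: s[0]='e' (vowel), s[1]='r', s[2]='f', s[3]='b', s[4]='y', s[5]='r', s[6]='w', s[7]='j'
Vowels found: 1
Result: 1


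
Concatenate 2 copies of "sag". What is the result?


Input string: 'sag'
Operation: repeat 2 times
Concatenation: 'sag' + 'sag'
Result: sagsag


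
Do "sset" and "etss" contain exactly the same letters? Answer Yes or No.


String 1: 'sset' -> sorted: 'esst'
String 2: 'etss' -> sorted: 'esst'
Compare sorted forms: 'esst' == 'esst'
Anagram: Yes


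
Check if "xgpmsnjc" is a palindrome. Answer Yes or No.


Input string: 'xgpmsnjc'
Reversed: 'cjnsmpgx'
Compare pairs: s[0]='x' vs s[7]='c' (mismatch), s[1]='g' vs s[6]='j' (mismatch), s[2]='p' vs s[5]='n' (mismatch), s[3]='m' vs s[4]='s' (mismatch)
Palindrome: No


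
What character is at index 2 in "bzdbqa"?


Input string: 'bzdbqa'
Operation: get character at index 2
Index mapping: s[0]='b', s[1]='z', s[2]='d'
Result: 'd'


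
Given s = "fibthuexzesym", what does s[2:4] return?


Input string: 'fibthuexzesym'
Operation: slice [2:4]
Extract characters: s[2]='b', s[3]='t'
Result: bt


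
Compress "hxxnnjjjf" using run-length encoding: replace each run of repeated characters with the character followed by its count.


Input: 'hxxnnjjjf'
Operation: identify consecutive runs
Runs: 'h' -> h1, 'xx' -> x2, 'nn' -> n2, 'jjj' -> j3, 'f' -> f1
Encoded: h1x2n2j3f1


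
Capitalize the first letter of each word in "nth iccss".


Input string: 'nth iccss'
Operation: capitalize first letter of each word
Word transformations: 'nth'->'Nth', 'iccss'->'Iccss'
Result: Nth Iccss


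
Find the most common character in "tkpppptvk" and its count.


Input: 'tkpppptvk'
Operation: tally each character
Counts: 'k':2, 'p':4, 't':2, 'v':1
Maximum: 'p' appears 4 times


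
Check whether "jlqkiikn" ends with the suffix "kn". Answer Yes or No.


Input string: 'jlqkiikn'
Suffix to check: 'kn'
Last 2 characters of input: 'kn'
Match: True
Result: Yes


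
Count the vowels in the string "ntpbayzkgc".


Input string: 'ntpbayzkgc'
Operation: count vowels (a, e, i, o, u)
Scan: s[0]='n', s[1]='t', s[2]='p', s[3]='b', s[4]='a' (vowel), s[5]='y', s[6]='z', s[7]='k', s[8]='g', s[9]='c'
Vowels found: 1
Result: 1


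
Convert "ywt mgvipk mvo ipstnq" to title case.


Input string: 'ywt mgvipk mvo ipstnq'
Operation: capitalize first letter of each word
Word transformations: 'ywt'->'Ywt', 'mgvipk'->'Mgvipk', 'mvo'->'Mvo', 'ipstnq'->'Ipstnq'
Result: Ywt Mgvipk Mvo Ipstnq


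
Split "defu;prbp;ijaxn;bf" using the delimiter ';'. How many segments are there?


Input string: 'defu;prbp;ijaxn;bf'
Delimiter: ';'
Split result: 'defu', 'prbp', 'ijaxn', 'bf'
Number of parts: 4


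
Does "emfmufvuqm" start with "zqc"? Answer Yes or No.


Input string: 'emfmufvuqm'
Prefix to check: 'zqc'
First 3 characters of input: 'emf'
Match: False
Result: No


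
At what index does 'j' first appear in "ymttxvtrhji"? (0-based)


Input string: 'ymttxvtrhji'
Target: 'j'
Scanning left to right: s[0]='y', s[1]='m', s[2]='t', s[3]='t', s[4]='x', s[5]='v', s[6]='t', s[7]='r', s[8]='h', s[9]='j'
First match at index: 9


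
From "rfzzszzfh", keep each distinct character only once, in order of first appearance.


Input: 'rfzzszzfh'
Operation: keep first occurrence of each character
Scan: s[0]='r' new -> keep; s[1]='f' new -> keep; s[2]='z' new -> keep; s[3]='z' seen -> skip; s[4]='s' new -> keep; s[5]='z' seen -> skip; s[6]='z' seen -> skip; s[7]='f' seen -> skip; s[8]='h' new -> keep
Result: rfzsh


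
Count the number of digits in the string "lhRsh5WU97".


Input string: 'lhRsh5WU97'
Operation: count digit characters (0-9)
Scan: 'l', 'h', 'R', 's', 'h', '5'(digit), 'W', 'U', '9'(digit), '7'(digit)
Digits found: 3
Result: 3


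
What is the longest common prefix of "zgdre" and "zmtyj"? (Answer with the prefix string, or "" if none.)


String 1: 'zgdre'
String 2: 'zmtyj'
Compare position by position:
pos 0: 'z' vs 'z' match
pos 1: 'g' vs 'm' differ -> stop
Longest common prefix: "z" (length 1)


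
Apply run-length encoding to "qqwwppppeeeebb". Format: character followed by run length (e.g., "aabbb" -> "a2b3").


Input: 'qqwwppppeeeebb'
Operation: identify consecutive runs
Runs: 'qq' -> q2, 'ww' -> w2, 'pppp' -> p4, 'eeee' -> e4, 'bb' -> b2
Encoded: q2w2p4e4b2


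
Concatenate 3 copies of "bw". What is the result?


Input string: 'bw'
Operation: repeat 3 times
Concatenation: 'bw' + 'bw' + 'bw'
Result: bwbwbw


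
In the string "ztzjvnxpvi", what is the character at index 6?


Input string: 'ztzjvnxpvi'
Operation: get character at index 6
Index mapping: s[0]='z', s[1]='t', s[2]='z', s[3]='j', s[4]='v', s[5]='n', s[6]='x'
Result: 'x'


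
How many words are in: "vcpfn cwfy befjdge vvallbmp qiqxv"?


Input string: 'vcpfn cwfy befjdge vvallbmp qiqxv'
Operation: split by spaces
Words found: 'vcpfn', 'cwfy', 'befjdge', 'vvallbmp', 'qiqxv'
Word count: 5


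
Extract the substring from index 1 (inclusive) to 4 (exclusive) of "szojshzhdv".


Input string: 'szojshzhdv'
Operation: slice [1:4]
Extract characters: s[1]='z', s[2]='o', s[3]='j'
Result: zoj


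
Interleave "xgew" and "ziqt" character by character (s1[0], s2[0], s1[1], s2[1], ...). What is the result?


String 1: 'xgew'
String 2: 'ziqt'
Operation: alternate characters
Pairs: 'x'+'z', 'g'+'i', 'e'+'q', 'w'+'t'
Result: xzgieqwt


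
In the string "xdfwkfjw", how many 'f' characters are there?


Input string: 'xdfwkfjw'
Target character: 'f'
Scan each position: s[2]='f', s[5]='f'
Matches found at indices: 2, 5
Total: 2


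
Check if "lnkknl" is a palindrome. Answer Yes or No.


Input string: 'lnkknl'
Reversed: 'lnkknl'
Compare pairs: s[0]='l' vs s[5]='l' (match), s[1]='n' vs s[4]='n' (match), s[2]='k' vs s[3]='k' (match)
Palindrome: Yes


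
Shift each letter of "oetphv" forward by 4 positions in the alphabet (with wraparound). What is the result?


Input: 'oetphv', shift = 4
Operation: for each letter, (position + 4) mod 26
Mapping: 'o'(14+4=18)->'s', 'e'(4+4=8)->'i', 't'(19+4=23)->'x', 'p'(15+4=19)->'t', 'h'(7+4=11)->'l', 'v'(21+4=25)->'z'
Result: sixtlz


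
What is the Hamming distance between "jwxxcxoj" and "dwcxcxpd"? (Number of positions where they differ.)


String 1: 'jwxxcxoj'
String 2: 'dwcxcxpd'
Compare each position: pos 0: 'j'!='d', pos 1: 'w'=='w', pos 2: 'x'!='c', pos 3: 'x'=='x', pos 4: 'c'=='c', pos 5: 'x'=='x', pos 6: 'o'!='p', pos 7: 'j'!='d'
Differing positions: 4
Hamming distance: 4


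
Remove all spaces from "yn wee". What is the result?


Input string: 'yn wee'
Operation: remove all spaces
Words: 'yn', 'wee'
Join without spaces: ynwee


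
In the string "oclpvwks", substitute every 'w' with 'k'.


Input string: 'oclpvwks'
Operation: replace 'w' with 'k'
Positions of 'w': 5
After replacement: oclpvkks


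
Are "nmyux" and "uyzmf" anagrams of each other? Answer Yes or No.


String 1: 'nmyux' -> sorted: 'mnuxy'
String 2: 'uyzmf' -> sorted: 'fmuyz'
Compare sorted forms: 'mnuxy' != 'fmuyz'
Anagram: No


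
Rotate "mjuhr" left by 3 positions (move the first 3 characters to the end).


Input: 'mjuhr', shift = 3
Operation: split at index 3 and swap parts
Front part s[0:3] = 'mju'
Back part s[3:] = 'hr'
Rotated = back + front = 'hr' + 'mju'
Result: hrmju


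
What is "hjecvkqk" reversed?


Input string: 'hjecvkqk'
Operation: reverse character order
Original order: 'h' -> 'j' -> 'e' -> 'c' -> 'v' -> 'k' -> 'q' -> 'k'
Reversed order: 'k' -> 'q' -> 'k' -> 'v' -> 'c' -> 'e' -> 'j' -> 'h'
Result: kqkvcejh


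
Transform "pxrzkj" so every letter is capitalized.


Input string: 'pxrzkj'
Operation: convert each letter to uppercase
Mapping: 'p'->'P', 'x'->'X', 'r'->'R', 'z'->'Z', 'k'->'K', 'j'->'J'
Result: PXRZKJ


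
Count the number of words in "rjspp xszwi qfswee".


Input string: 'rjspp xszwi qfswee'
Operation: split by spaces
Words found: 'rjspp', 'xszwi', 'qfswee'
Word count: 3


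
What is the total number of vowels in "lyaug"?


Input string: 'lyaug'
Operation: count vowels (a, e, i, o, u)
Scan: s[0]='l', s[1]='y', s[2]='a' (vowel), s[3]='u' (vowel), s[4]='g'
Vowels found: 2
Result: 2


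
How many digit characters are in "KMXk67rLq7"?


Input string: 'KMXk67rLq7'
Operation: count digit characters (0-9)
Scan: 'K', 'M', 'X', 'k', '6'(digit), '7'(digit), 'r', 'L', 'q', '7'(digit)
Digits found: 3
Result: 3


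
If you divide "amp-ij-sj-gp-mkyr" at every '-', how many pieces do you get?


Input string: 'amp-ij-sj-gp-mkyr'
Delimiter: '-'
Split result: 'amp', 'ij', 'sj', 'gp', 'mkyr'
Number of parts: 5


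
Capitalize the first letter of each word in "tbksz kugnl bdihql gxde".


Input string: 'tbksz kugnl bdihql gxde'
Operation: capitalize first letter of each word
Word transformations: 'tbksz'->'Tbksz', 'kugnl'->'Kugnl', 'bdihql'->'Bdihql', 'gxde'->'Gxde'
Result: Tbksz Kugnl Bdihql Gxde


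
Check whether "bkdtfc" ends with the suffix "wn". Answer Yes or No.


Input string: 'bkdtfc'
Suffix to check: 'wn'
Last 2 characters of input: 'fc'
Match: False
Result: No


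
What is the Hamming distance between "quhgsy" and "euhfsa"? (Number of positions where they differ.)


String 1: 'quhgsy'
String 2: 'euhfsa'
Compare each position: pos 0: 'q'!='e', pos 1: 'u'=='u', pos 2: 'h'=='h', pos 3: 'g'!='f', pos 4: 's'=='s', pos 5: 'y'!='a'
Differing positions: 3
Hamming distance: 3


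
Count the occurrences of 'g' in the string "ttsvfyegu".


Input string: 'ttsvfyegu'
Target character: 'g'
Scan each position: s[7]='g'
Matches found at indices: 7
Total: 1


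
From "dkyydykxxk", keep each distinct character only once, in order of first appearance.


Input: 'dkyydykxxk'
Operation: keep first occurrence of each character
Scan: s[0]='d' new -> keep; s[1]='k' new -> keep; s[2]='y' new -> keep; s[3]='y' seen -> skip; s[4]='d' seen -> skip; s[5]='y' seen -> skip; s[6]='k' seen -> skip; s[7]='x' new -> keep; s[8]='x' seen -> skip; s[9]='k' seen -> skip
Result: dkyx


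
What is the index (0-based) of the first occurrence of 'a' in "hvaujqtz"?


Input string: 'hvaujqtz'
Target: 'a'
Scanning left to right: s[0]='h', s[1]='v', s[2]='a'
First match at index: 2


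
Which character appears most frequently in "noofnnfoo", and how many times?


Input: 'noofnnfoo'
Operation: tally each character
Counts: 'f':2, 'n':3, 'o':4
Maximum: 'o' appears 4 times


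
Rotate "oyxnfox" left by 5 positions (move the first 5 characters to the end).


Input: 'oyxnfox', shift = 5
Operation: split at index 5 and swap parts
Front part s[0:5] = 'oyxnf'
Back part s[5:] = 'ox'
Rotated = back + front = 'ox' + 'oyxnf'
Result: oxoyxnf


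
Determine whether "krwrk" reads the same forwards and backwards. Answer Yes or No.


Input string: 'krwrk'
Reversed: 'krwrk'
Compare pairs: s[0]='k' vs s[4]='k' (match), s[1]='r' vs s[3]='r' (match)
Palindrome: Yes


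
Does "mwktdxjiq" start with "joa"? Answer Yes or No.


Input string: 'mwktdxjiq'
Prefix to check: 'joa'
First 3 characters of input: 'mwk'
Match: False
Result: No


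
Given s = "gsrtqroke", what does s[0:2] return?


Input string: 'gsrtqroke'
Operation: slice [0:2]
Extract characters: s[0]='g', s[1]='s'
Result: gs


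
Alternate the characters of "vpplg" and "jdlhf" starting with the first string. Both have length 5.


String 1: 'vpplg'
String 2: 'jdlhf'
Operation: alternate characters
Pairs: 'v'+'j', 'p'+'d', 'p'+'l', 'l'+'h', 'g'+'f'
Result: vjpdpllhgf


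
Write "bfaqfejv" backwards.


Input string: 'bfaqfejv'
Operation: reverse character order
Original order: 'b' -> 'f' -> 'a' -> 'q' -> 'f' -> 'e' -> 'j' -> 'v'
Reversed order: 'v' -> 'j' -> 'e' -> 'f' -> 'q' -> 'a' -> 'f' -> 'b'
Result: vjefqafb


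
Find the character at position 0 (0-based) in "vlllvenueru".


Input string: 'vlllvenueru'
Operation: get character at index 0
Index mapping: s[0]='v'
Result: 'v'


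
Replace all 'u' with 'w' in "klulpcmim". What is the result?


Input string: 'klulpcmim'
Operation: replace 'u' with 'w'
Positions of 'u': 2
After replacement: klwlpcmim


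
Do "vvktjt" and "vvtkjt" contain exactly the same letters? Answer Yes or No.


String 1: 'vvktjt' -> sorted: 'jkttvv'
String 2: 'vvtkjt' -> sorted: 'jkttvv'
Compare sorted forms: 'jkttvv' == 'jkttvv'
Anagram: Yes


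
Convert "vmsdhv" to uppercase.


Input string: 'vmsdhv'
Operation: convert each letter to uppercase
Mapping: 'v'->'V', 'm'->'M', 's'->'S', 'd'->'D', 'h'->'H', 'v'->'V'
Result: VMSDHV


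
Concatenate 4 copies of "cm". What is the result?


Input string: 'cm'
Operation: repeat 4 times
Concatenation: 'cm' + 'cm' + 'cm' + 'cm'
Result: cmcmcmcm


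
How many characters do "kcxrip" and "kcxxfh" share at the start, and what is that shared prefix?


String 1: 'kcxrip'
String 2: 'kcxxfh'
Compare position by position:
pos 0: 'k' vs 'k' match
pos 1: 'c' vs 'c' match
pos 2: 'x' vs 'x' match
pos 3: 'r' vs 'x' differ -> stop
Longest common prefix: "kcx" (length 3)


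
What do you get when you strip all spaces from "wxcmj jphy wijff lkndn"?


Input string: 'wxcmj jphy wijff lkndn'
Operation: remove all spaces
Words: 'wxcmj', 'jphy', 'wijff', 'lkndn'
Join without spaces: wxcmjjphywijfflkndn


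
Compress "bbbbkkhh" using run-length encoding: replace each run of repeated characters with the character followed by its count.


Input: 'bbbbkkhh'
Operation: identify consecutive runs
Runs: 'bbbb' -> b4, 'kk' -> k2, 'hh' -> h2
Encoded: b4k2h2


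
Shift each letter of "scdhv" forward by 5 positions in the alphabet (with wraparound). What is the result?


Input: 'scdhv', shift = 5
Operation: for each letter, (position + 5) mod 26
Mapping: 's'(18+5=23)->'x', 'c'(2+5=7)->'h', 'd'(3+5=8)->'i', 'h'(7+5=12)->'m', 'v'(21+5=26, 26 mod 26=0)->'a'
Result: xhima


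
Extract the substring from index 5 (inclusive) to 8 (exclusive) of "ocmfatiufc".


Input string: 'ocmfatiufc'
Operation: slice [5:8]
Extract characters: s[5]='t', s[6]='i', s[7]='u'
Result: tiu


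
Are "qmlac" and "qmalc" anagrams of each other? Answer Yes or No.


String 1: 'qmlac' -> sorted: 'aclmq'
String 2: 'qmalc' -> sorted: 'aclmq'
Compare sorted forms: 'aclmq' == 'aclmq'
Anagram: Yes


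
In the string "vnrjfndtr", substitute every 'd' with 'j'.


Input string: 'vnrjfndtr'
Operation: replace 'd' with 'j'
Positions of 'd': 6
After replacement: vnrjfnjtr


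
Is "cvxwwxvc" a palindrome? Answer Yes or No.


Input string: 'cvxwwxvc'
Reversed: 'cvxwwxvc'
Compare pairs: s[0]='c' vs s[7]='c' (match), s[1]='v' vs s[6]='v' (match), s[2]='x' vs s[5]='x' (match), s[3]='w' vs s[4]='w' (match)
Palindrome: Yes


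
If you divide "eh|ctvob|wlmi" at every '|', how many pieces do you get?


Input string: 'eh|ctvob|wlmi'
Delimiter: '|'
Split result: 'eh', 'ctvob', 'wlmi'
Number of parts: 3


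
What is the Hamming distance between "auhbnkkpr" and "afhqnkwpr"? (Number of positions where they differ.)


String 1: 'auhbnkkpr'
String 2: 'afhqnkwpr'
Compare each position: pos 0: 'a'=='a', pos 1: 'u'!='f', pos 2: 'h'=='h', pos 3: 'b'!='q', pos 4: 'n'=='n', pos 5: 'k'=='k', pos 6: 'k'!='w', pos 7: 'p'=='p', pos 8: 'r'=='r'
Differing positions: 3
Hamming distance: 3


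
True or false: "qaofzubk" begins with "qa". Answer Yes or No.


Input string: 'qaofzubk'
Prefix to check: 'qa'
First 2 characters of input: 'qa'
Match: True
Result: Yes


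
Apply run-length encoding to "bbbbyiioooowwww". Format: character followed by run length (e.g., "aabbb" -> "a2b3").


Input: 'bbbbyiioooowwww'
Operation: identify consecutive runs
Runs: 'bbbb' -> b4, 'y' -> y1, 'ii' -> i2, 'oooo' -> o4, 'wwww' -> w4
Encoded: b4y1i2o4w4


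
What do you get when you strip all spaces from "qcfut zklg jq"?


Input string: 'qcfut zklg jq'
Operation: remove all spaces
Words: 'qcfut', 'zklg', 'jq'
Join without spaces: qcfutzklgjq


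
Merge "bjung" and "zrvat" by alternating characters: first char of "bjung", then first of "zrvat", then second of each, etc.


String 1: 'bjung'
String 2: 'zrvat'
Operation: alternate characters
Pairs: 'b'+'z', 'j'+'r', 'u'+'v', 'n'+'a', 'g'+'t'
Result: bzjruvnagt


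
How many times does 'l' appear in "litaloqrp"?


Input string: 'litaloqrp'
Target character: 'l'
Scan each position: s[0]='l', s[4]='l'
Matches found at indices: 0, 4
Total: 2


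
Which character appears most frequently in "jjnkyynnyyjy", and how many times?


Input: 'jjnkyynnyyjy'
Operation: tally each character
Counts: 'j':3, 'k':1, 'n':3, 'y':5
Maximum: 'y' appears 5 times


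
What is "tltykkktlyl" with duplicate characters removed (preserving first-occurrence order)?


Input: 'tltykkktlyl'
Operation: keep first occurrence of each character
Scan: s[0]='t' new -> keep; s[1]='l' new -> keep; s[2]='t' seen -> skip; s[3]='y' new -> keep; s[4]='k' new -> keep; s[5]='k' seen -> skip; s[6]='k' seen -> skip; s[7]='t' seen -> skip; s[8]='l' seen -> skip; s[9]='y' seen -> skip; s[10]='l' seen -> skip
Result: tlyk


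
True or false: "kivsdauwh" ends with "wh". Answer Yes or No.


Input string: 'kivsdauwh'
Suffix to check: 'wh'
Last 2 characters of input: 'wh'
Match: True
Result: Yes


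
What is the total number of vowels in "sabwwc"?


Input string: 'sabwwc'
Operation: count vowels (a, e, i, o, u)
Scan: s[0]='s', s[1]='a' (vowel), s[2]='b', s[3]='w', s[4]='w', s[5]='c'
Vowels found: 1
Result: 1


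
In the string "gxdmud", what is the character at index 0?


Input string: 'gxdmud'
Operation: get character at index 0
Index mapping: s[0]='g'
Result: 'g'


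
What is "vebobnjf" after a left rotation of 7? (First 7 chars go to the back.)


Input: 'vebobnjf', shift = 7
Operation: split at index 7 and swap parts
Front part s[0:7] = 'vebobnj'
Back part s[7:] = 'f'
Rotated = back + front = 'f' + 'vebobnj'
Result: fvebobnj


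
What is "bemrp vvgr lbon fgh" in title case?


Input string: 'bemrp vvgr lbon fgh'
Operation: capitalize first letter of each word
Word transformations: 'bemrp'->'Bemrp', 'vvgr'->'Vvgr', 'lbon'->'Lbon', 'fgh'->'Fgh'
Result: Bemrp Vvgr Lbon Fgh


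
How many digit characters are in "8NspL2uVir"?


Input string: '8NspL2uVir'
Operation: count digit characters (0-9)
Scan: '8'(digit), 'N', 's', 'p', 'L', '2'(digit), 'u', 'V', 'i', 'r'
Digits found: 2
Result: 2


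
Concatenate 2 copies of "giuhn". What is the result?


Input string: 'giuhn'
Operation: repeat 2 times
Concatenation: 'giuhn' + 'giuhn'
Result: giuhngiuhn


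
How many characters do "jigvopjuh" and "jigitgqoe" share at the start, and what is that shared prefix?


String 1: 'jigvopjuh'
String 2: 'jigitgqoe'
Compare position by position:
pos 0: 'j' vs 'j' match
pos 1: 'i' vs 'i' match
pos 2: 'g' vs 'g' match
pos 3: 'v' vs 'i' differ -> stop
Longest common prefix: "jig" (length 3)


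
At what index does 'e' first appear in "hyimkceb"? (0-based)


Input string: 'hyimkceb'
Target: 'e'
Scanning left to right: s[0]='h', s[1]='y', s[2]='i', s[3]='m', s[4]='k', s[5]='c', s[6]='e'
First match at index: 6


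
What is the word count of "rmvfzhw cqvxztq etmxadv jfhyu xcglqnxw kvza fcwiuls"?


Input string: 'rmvfzhw cqvxztq etmxadv jfhyu xcglqnxw kvza fcwiuls'
Operation: split by spaces
Words found: 'rmvfzhw', 'cqvxztq', 'etmxadv', 'jfhyu', 'xcglqnxw', 'kvza', 'fcwiuls'
Word count: 7


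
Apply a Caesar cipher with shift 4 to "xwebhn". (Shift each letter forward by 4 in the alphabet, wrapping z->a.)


Input: 'xwebhn', shift = 4
Operation: for each letter, (position + 4) mod 26
Mapping: 'x'(23+4=27, 27 mod 26=1)->'b', 'w'(22+4=26, 26 mod 26=0)->'a', 'e'(4+4=8)->'i', 'b'(1+4=5)->'f', 'h'(7+4=11)->'l', 'n'(13+4=17)->'r'
Result: baiflr


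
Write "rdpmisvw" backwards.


Input string: 'rdpmisvw'
Operation: reverse character order
Original order: 'r' -> 'd' -> 'p' -> 'm' -> 'i' -> 's' -> 'v' -> 'w'
Reversed order: 'w' -> 'v' -> 's' -> 'i' -> 'm' -> 'p' -> 'd' -> 'r'
Result: wvsimpdr


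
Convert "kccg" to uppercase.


Input string: 'kccg'
Operation: convert each letter to uppercase
Mapping: 'k'->'K', 'c'->'C', 'c'->'C', 'g'->'G'
Result: KCCG


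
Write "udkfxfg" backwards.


Input string: 'udkfxfg'
Operation: reverse character order
Original order: 'u' -> 'd' -> 'k' -> 'f' -> 'x' -> 'f' -> 'g'
Reversed order: 'g' -> 'f' -> 'x' -> 'f' -> 'k' -> 'd' -> 'u'
Result: gfxfkdu


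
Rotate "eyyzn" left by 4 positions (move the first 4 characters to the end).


Input: 'eyyzn', shift = 4
Operation: split at index 4 and swap parts
Front part s[0:4] = 'eyyz'
Back part s[4:] = 'n'
Rotated = back + front = 'n' + 'eyyz'
Result: neyyz


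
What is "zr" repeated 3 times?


Input string: 'zr'
Operation: repeat 3 times
Concatenation: 'zr' + 'zr' + 'zr'
Result: zrzrzr


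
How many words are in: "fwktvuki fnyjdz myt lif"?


Input string: 'fwktvuki fnyjdz myt lif'
Operation: split by spaces
Words found: 'fwktvuki', 'fnyjdz', 'myt', 'lif'
Word count: 4


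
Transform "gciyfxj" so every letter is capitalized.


Input string: 'gciyfxj'
Operation: convert each letter to uppercase
Mapping: 'g'->'G', 'c'->'C', 'i'->'I', 'y'->'Y', 'f'->'F', 'x'->'X', 'j'->'J'
Result: GCIYFXJ


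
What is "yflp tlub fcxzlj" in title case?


Input string: 'yflp tlub fcxzlj'
Operation: capitalize first letter of each word
Word transformations: 'yflp'->'Yflp', 'tlub'->'Tlub', 'fcxzlj'->'Fcxzlj'
Result: Yflp Tlub Fcxzlj


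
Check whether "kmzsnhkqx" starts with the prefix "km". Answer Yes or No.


Input string: 'kmzsnhkqx'
Prefix to check: 'km'
First 2 characters of input: 'km'
Match: True
Result: Yes


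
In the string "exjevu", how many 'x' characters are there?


Input string: 'exjevu'
Target character: 'x'
Scan each position: s[1]='x'
Matches found at indices: 1
Total: 1


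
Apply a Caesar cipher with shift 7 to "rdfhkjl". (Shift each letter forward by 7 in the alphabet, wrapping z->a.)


Input: 'rdfhkjl', shift = 7
Operation: for each letter, (position + 7) mod 26
Mapping: 'r'(17+7=24)->'y', 'd'(3+7=10)->'k', 'f'(5+7=12)->'m', 'h'(7+7=14)->'o', 'k'(10+7=17)->'r', 'j'(9+7=16)->'q', 'l'(11+7=18)->'s'
Result: ykmorqs


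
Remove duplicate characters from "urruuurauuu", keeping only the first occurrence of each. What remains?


Input: 'urruuurauuu'
Operation: keep first occurrence of each character
Scan: s[0]='u' new -> keep; s[1]='r' new -> keep; s[2]='r' seen -> skip; s[3]='u' seen -> skip; s[4]='u' seen -> skip; s[5]='u' seen -> skip; s[6]='r' seen -> skip; s[7]='a' new -> keep; s[8]='u' seen -> skip; s[9]='u' seen -> skip; s[10]='u' seen -> skip
Result: ura


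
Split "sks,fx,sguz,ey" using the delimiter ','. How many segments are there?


Input string: 'sks,fx,sguz,ey'
Delimiter: ','
Split result: 'sks', 'fx', 'sguz', 'ey'
Number of parts: 4


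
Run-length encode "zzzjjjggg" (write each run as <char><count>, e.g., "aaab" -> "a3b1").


Input: 'zzzjjjggg'
Operation: identify consecutive runs
Runs: 'zzz' -> z3, 'jjj' -> j3, 'ggg' -> g3
Encoded: z3j3g3


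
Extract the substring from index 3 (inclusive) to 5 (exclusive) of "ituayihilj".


Input string: 'ituayihilj'
Operation: slice [3:5]
Extract characters: s[3]='a', s[4]='y'
Result: ay


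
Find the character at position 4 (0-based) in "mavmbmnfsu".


Input string: 'mavmbmnfsu'
Operation: get character at index 4
Index mapping: s[0]='m', s[1]='a', s[2]='v', s[3]='m', s[4]='b'
Result: 'b'


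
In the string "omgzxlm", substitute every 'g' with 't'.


Input string: 'omgzxlm'
Operation: replace 'g' with 't'
Positions of 'g': 2
After replacement: omtzxlm


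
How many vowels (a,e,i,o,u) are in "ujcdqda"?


Input string: 'ujcdqda'
Operation: count vowels (a, e, i, o, u)
Scan: s[0]='u' (vowel), s[1]='j', s[2]='c', s[3]='d', s[4]='q', s[5]='d', s[6]='a' (vowel)
Vowels found: 2
Result: 2


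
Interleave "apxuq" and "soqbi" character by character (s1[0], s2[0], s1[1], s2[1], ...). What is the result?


String 1: 'apxuq'
String 2: 'soqbi'
Operation: alternate characters
Pairs: 'a'+'s', 'p'+'o', 'x'+'q', 'u'+'b', 'q'+'i'
Result: aspoxqubqi


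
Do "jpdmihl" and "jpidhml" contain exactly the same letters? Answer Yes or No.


String 1: 'jpdmihl' -> sorted: 'dhijlmp'
String 2: 'jpidhml' -> sorted: 'dhijlmp'
Compare sorted forms: 'dhijlmp' == 'dhijlmp'
Anagram: Yes


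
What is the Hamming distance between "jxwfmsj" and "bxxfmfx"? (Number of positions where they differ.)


String 1: 'jxwfmsj'
String 2: 'bxxfmfx'
Compare each position: pos 0: 'j'!='b', pos 1: 'x'=='x', pos 2: 'w'!='x', pos 3: 'f'=='f', pos 4: 'm'=='m', pos 5: 's'!='f', pos 6: 'j'!='x'
Differing positions: 4
Hamming distance: 4


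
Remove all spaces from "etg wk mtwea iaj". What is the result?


Input string: 'etg wk mtwea iaj'
Operation: remove all spaces
Words: 'etg', 'wk', 'mtwea', 'iaj'
Join without spaces: etgwkmtweaiaj


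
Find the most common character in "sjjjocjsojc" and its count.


Input: 'sjjjocjsojc'
Operation: tally each character
Counts: 'c':2, 'j':5, 'o':2, 's':2
Maximum: 'j' appears 5 times


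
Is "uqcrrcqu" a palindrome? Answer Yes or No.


Input string: 'uqcrrcqu'
Reversed: 'uqcrrcqu'
Compare pairs: s[0]='u' vs s[7]='u' (match), s[1]='q' vs s[6]='q' (match), s[2]='c' vs s[5]='c' (match), s[3]='r' vs s[4]='r' (match)
Palindrome: Yes


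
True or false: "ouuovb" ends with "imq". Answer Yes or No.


Input string: 'ouuovb'
Suffix to check: 'imq'
Last 3 characters of input: 'ovb'
Match: False
Result: No
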